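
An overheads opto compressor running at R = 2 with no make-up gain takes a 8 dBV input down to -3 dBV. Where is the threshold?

Input is 22 dB above T (since output overshoot × R = input overshoot: (-3 − T)·2 = 8 − T gives T = -14 dBV).
Check: -14 + (8 − (-14))/2 = -14 + 11 = -3 dBV. ✓

-14 dBV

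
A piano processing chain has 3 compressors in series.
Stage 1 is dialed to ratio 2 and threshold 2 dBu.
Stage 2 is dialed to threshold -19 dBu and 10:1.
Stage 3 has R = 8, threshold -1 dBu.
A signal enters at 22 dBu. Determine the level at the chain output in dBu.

-15.9 dBu

Stage 1: overshoot 20 dB → 20/2 = 10 dB → 12 dBu.
Stage 2: overshoot 31 dB → 31/10 = 3.1 dB → -15.9 dBu.
Stage 3: -15.9 dBu ≤ -1 dBu, so stage 3 doesn't engage; output -15.9 dBu.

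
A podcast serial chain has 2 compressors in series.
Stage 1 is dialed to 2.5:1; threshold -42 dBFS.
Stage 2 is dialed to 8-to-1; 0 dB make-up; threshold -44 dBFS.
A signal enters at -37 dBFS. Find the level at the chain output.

Stage 1: -37 dBFS is 5 dB over -42 dBFS; at 2.5:1 that becomes 2 dB over, giving -40 dBFS.
Stage 2: overshoot 4 dB → 4/8 = 0.5 dB → -43.5 dBFS.

-43.5 dBFS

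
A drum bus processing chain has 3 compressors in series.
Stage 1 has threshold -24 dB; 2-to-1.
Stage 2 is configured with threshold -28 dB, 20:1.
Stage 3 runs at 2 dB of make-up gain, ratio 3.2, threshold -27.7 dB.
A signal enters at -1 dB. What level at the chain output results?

Stage 1: -1 dB is 23 dB over -24 dB; at 2:1 that becomes 11.5 dB over, giving -12.5 dB.
Stage 2: overshoot 15.5 dB → 15.5/20 = 0.775 dB → -27.225 dB.
Stage 3: overshoot 0.475 dB → 0.475/3.2 = 0.148438 dB → -27.551562 dB; +2 dB make-up → -25.551562 dB.

-25.551562 dB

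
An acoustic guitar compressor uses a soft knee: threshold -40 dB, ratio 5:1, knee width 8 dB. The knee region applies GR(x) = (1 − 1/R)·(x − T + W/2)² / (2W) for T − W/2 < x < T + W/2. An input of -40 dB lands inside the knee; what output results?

x − T + W/2 = -40 − (-40) + 4 = 4.
GR = (1 − 1/5) × 4² / 16 = 0.8 × 16 / 16 = 0.8 dB.
Output = -40 − 0.8 = -40.8 dB.

-40.8 dB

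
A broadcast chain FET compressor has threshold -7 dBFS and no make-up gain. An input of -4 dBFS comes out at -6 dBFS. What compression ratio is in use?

3:1

Input overshoot = -4 − (-7) = 3 dB; output overshoot = -6 − (-7) = 1 dB.
Ratio = 3 / 1 = 3.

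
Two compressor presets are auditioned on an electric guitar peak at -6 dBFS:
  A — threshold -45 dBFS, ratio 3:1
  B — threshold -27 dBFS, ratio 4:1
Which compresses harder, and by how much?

A: 39 dB over, compressed to 13 dB over, so 26 dB of GR.
B: 21 dB over, compressed to 5.25 dB over, so 15.75 dB of GR.
A reduces 10.25 dB more.

A, by 10.25 dB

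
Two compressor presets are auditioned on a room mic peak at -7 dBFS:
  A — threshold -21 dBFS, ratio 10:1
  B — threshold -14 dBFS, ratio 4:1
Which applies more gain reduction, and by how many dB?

A, by 7.35 dB

A: GR = 14 − 14/10 = 12.6 dB.
B: GR = 7 − 7/4 = 5.25 dB.
A reduces 7.35 dB more.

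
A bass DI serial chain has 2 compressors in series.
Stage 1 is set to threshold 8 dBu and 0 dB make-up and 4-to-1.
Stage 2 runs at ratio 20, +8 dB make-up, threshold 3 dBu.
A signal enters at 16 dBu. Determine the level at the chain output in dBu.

11.35 dBu

Stage 1: 8 dB above 8 dBu, reduced 4:1 to 2 dB above → 10 dBu.
Stage 2: 10 dBu is 7 dB over 3 dBu; at 20:1 that becomes 0.35 dB over, giving 3.35 dBu; +8 dB make-up → 11.35 dBu.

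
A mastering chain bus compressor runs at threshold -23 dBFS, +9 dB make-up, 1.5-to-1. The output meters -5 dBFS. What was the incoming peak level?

-9.5 dBFS

Before make-up, the level was -5 − 9 = -14 dBFS.
Post-compression overshoot = -14 − (-23) = 9 dB.
Before 1.5:1 compression the overshoot was 9 × 1.5 = 13.5 dB, so input = -23 + 13.5 = -9.5 dBFS.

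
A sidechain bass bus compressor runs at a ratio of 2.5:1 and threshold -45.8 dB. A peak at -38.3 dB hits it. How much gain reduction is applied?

Overshoot = -38.3 − (-45.8) = 7.5 dB.
A 2.5:1 ratio leaves 3 dB of that excess.
Gain reduction = 7.5 − 3 = 4.5 dB.

4.5 dB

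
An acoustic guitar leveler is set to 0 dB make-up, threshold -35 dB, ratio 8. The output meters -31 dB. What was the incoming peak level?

The compressed level sits -31 − (-35) = 4 dB over threshold.
Input overshoot = R × output overshoot = 32 dB → input = -35 + 32 = -3 dB.

-3 dB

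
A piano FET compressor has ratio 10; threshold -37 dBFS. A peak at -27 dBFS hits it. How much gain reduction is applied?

-27 dBFS exceeds the threshold by 10 dB.
After 10:1 compression the overshoot becomes 10/10 = 1 dB.
So the signal is attenuated by 10 − 1 = 9 dB.

9 dB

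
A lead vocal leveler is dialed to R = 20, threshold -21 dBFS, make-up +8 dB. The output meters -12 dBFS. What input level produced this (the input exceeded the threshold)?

-1 dBFS

Remove make-up: -12 − 8 = -20 dBFS.
The compressed level sits -20 − (-21) = 1 dB over threshold.
Undo the ratio: input overshoot = 1 × 20 = 20 dB, giving input = -1 dBFS.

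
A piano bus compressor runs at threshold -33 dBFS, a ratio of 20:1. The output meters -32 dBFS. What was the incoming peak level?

The compressed level sits -32 − (-33) = 1 dB over threshold.
Before 20:1 compression the overshoot was 1 × 20 = 20 dB, so input = -33 + 20 = -13 dBFS.

-13 dBFS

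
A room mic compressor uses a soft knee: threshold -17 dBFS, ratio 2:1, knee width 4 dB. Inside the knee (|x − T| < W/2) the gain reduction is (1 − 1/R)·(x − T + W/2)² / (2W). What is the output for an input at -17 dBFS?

-17.25 dBFS

x − T + W/2 = -17 − (-17) + 2 = 2.
GR = (1 − 1/2) × 2² / 8 = 0.5 × 4 / 8 = 0.25 dB.
Output = -17 − 0.25 = -17.25 dBFS.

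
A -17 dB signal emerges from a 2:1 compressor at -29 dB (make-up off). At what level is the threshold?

-41 dB

Input is 24 dB above T (since output overshoot × R = input overshoot: (-29 − T)·2 = -17 − T gives T = -41 dB).
Check: -41 + (-17 − (-41))/2 = -41 + 12 = -29 dB. ✓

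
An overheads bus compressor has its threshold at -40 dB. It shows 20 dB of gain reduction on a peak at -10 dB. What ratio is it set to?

Input overshoot = -10 − (-40) = 30 dB.
Output overshoot = 30 − 20 = 10 dB.
Ratio = input overshoot / output overshoot = 30 / 10 = 3.

3:1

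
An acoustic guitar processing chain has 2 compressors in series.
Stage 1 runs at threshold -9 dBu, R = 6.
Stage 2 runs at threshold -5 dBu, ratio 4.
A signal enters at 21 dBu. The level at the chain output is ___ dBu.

Stage 1: 30 dB above -9 dBu, reduced 6:1 to 5 dB above → -4 dBu.
Stage 2: -4 dBu is 1 dB over -5 dBu; at 4:1 that becomes 0.25 dB over, giving -4.75 dBu.

-4.75 dBu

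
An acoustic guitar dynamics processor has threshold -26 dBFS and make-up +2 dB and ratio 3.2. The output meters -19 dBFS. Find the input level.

Before make-up, the level was -19 − 2 = -21 dBFS.
That's 5 dB above the -26 dBFS threshold.
Undo the ratio: input overshoot = 5 × 3.2 = 16 dB, giving input = -10 dBFS.

-10 dBFS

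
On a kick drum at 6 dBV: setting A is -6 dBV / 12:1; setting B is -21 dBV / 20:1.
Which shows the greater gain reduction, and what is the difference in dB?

B, by 14.65 dB

A: GR = 12 − 12/12 = 11 dB.
B: GR = 27 − 27/20 = 25.65 dB.
B reduces 14.65 dB more.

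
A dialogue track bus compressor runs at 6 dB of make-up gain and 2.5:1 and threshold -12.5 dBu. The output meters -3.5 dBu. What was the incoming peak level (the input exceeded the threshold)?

-5 dBu

Remove make-up: -3.5 − 6 = -9.5 dBu.
The compressed level sits -9.5 − (-12.5) = 3 dB over threshold.
Undo the ratio: input overshoot = 3 × 2.5 = 7.5 dB, giving input = -5 dBu.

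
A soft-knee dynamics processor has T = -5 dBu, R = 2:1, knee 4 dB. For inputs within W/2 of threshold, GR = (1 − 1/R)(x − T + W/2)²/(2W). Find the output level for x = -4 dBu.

-4.5625 dBu

x − T + W/2 = -4 − (-5) + 2 = 3.
GR = (1 − 1/2) × 3² / 8 = 0.5 × 9 / 8 = 0.5625 dB.
Output = -4 − 0.5625 = -4.5625 dBu.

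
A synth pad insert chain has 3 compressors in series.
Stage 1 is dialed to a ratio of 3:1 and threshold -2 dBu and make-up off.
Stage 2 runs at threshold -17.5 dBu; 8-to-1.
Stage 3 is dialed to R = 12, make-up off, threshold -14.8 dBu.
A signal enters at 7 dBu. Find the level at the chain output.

Stage 1: 9 dB above -2 dBu, reduced 3:1 to 3 dB above → 1 dBu.
Stage 2: overshoot 18.5 dB → 18.5/8 = 2.3125 dB → -15.1875 dBu.
Stage 3: -15.1875 dBu ≤ -14.8 dBu, so stage 3 doesn't engage; output -15.1875 dBu.

-15.1875 dBu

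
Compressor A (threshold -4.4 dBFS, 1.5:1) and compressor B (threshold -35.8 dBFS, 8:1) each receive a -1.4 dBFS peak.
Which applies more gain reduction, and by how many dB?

B, by 29.1 dB

A: 3 dB over, compressed to 2 dB over, so 1 dB of GR.
B: 34.4 dB over, compressed to 4.3 dB over, so 30.1 dB of GR.
Difference: 29.1 dB in favour of B.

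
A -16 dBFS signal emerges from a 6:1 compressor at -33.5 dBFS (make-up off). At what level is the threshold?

Input is 21 dB above T (since output overshoot × R = input overshoot: (-33.5 − T)·6 = -16 − T gives T = -37 dBFS).
Check: -37 + (-16 − (-37))/6 = -37 + 3.5 = -33.5 dBFS. ✓

-37 dBFS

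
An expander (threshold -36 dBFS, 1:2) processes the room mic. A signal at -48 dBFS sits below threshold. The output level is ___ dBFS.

The input is 12 dB below the -36 dBFS threshold.
A 1:2 expander multiplies undershoot by 2: 12 × 2 = 24 dB below threshold.
Output = -36 − 24 = -60 dBFS.

-60 dBFS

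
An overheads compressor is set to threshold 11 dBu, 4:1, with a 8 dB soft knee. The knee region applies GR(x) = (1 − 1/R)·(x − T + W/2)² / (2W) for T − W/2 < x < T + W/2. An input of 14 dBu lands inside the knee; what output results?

x − T + W/2 = 14 − 11 + 4 = 7.
GR = (1 − 1/4) × 7² / 16 = 0.75 × 49 / 16 = 2.296875 dB.
Output = 14 − 2.296875 = 11.703125 dBu.

11.703125 dBu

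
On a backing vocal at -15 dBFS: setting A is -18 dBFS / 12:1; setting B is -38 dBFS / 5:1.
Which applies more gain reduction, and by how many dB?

A: overshoot 3 dB → output overshoot 0.25 dB → GR 2.75 dB.
B: overshoot 23 dB → output overshoot 4.6 dB → GR 18.4 dB.
Difference: 15.65 dB in favour of B.

B, by 15.65 dB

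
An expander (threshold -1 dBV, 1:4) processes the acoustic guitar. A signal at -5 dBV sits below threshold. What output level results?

-17 dBV

Below threshold, a 1:4 expander applies gain = (4−1)×(T − x) of attenuation.
(4−1) × 4 = 12 dB, so output = -5 − 12 = -17 dBV.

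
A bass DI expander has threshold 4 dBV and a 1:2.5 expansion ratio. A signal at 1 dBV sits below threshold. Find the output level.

Below threshold, a 1:2.5 expander applies gain = (2.5−1)×(T − x) of attenuation.
(2.5−1) × 3 = 4.5 dB, so output = 1 − 4.5 = -3.5 dBV.

-3.5 dBV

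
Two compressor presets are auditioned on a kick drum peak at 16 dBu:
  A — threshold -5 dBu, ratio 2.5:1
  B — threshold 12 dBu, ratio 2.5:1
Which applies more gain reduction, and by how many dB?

A, by 10.2 dB

A: 21 dB over, compressed to 8.4 dB over, so 12.6 dB of GR.
B: 4 dB over, compressed to 1.6 dB over, so 2.4 dB of GR.
Difference: 10.2 dB in favour of A.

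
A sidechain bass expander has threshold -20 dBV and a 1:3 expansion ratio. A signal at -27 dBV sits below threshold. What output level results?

Undershoot = (-20) − (-27) = 7 dB.
At 1:3, that expands to 21 dB under threshold.
Output = -20 − 21 = -41 dBV.

-41 dBV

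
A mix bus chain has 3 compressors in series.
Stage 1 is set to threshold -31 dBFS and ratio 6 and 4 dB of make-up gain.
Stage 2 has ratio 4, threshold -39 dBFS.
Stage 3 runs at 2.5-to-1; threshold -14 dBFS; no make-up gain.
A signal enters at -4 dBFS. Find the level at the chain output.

Stage 1: 27 dB above -31 dBFS, reduced 6:1 to 4.5 dB above → -26.5 dBFS; +4 dB make-up → -22.5 dBFS.
Stage 2: overshoot 16.5 dB → 16.5/4 = 4.125 dB → -34.875 dBFS.
Stage 3: -34.875 dBFS is at or below the -14 dBFS threshold — no compression; output -34.875 dBFS.

-34.875 dBFS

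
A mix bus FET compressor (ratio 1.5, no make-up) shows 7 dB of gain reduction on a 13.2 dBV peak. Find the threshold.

-7.8 dBV

Gain reduction = 13.2 − 6.2 = 7 dB; output overshoot = GR / (R − 1) = 7 / 0.5 = 14 dB.
Threshold = output − output overshoot = 6.2 − 14 = -7.8 dBV.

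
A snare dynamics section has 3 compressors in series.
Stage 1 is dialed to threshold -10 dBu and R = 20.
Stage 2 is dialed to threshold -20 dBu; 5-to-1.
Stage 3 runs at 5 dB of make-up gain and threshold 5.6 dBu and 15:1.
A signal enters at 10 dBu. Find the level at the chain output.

-12.8 dBu

Stage 1: 10 dBu is 20 dB over -10 dBu; at 20:1 that becomes 1 dB over, giving -9 dBu.
Stage 2: 11 dB above -20 dBu, reduced 5:1 to 2.2 dB above → -17.8 dBu.
Stage 3: -17.8 dBu ≤ 5.6 dBu, so stage 3 doesn't engage; make-up brings it to -12.8 dBu.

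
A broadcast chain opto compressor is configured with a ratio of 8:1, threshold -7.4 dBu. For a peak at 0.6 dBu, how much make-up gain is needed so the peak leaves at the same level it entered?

Overshoot 8 dB → 8/8 = 1 dB after compression, so the compressed level is -7.4 + 1 = -6.4 dBu.
Make-up = target − compressed = 0.6 − (-6.4) = 7 dB.

7 dB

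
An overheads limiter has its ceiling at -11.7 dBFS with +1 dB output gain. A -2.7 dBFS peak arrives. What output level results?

The limiter clamps the peak to its -11.7 dBFS ceiling.
Output gain then adds 1 dB: -11.7 + 1 = -10.7 dBFS.

-10.7 dBFS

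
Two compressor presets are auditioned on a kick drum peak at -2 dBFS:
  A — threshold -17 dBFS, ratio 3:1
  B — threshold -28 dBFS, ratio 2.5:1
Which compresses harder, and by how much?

B, by 5.6 dB

A: overshoot 15 dB → output overshoot 5 dB → GR 10 dB.
B: overshoot 26 dB → output overshoot 10.4 dB → GR 15.6 dB.
B reduces 5.6 dB more.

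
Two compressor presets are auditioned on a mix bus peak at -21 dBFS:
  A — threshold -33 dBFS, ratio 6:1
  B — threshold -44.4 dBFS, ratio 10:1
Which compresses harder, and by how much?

A: GR = 12 − 12/6 = 10 dB.
B: GR = 23.4 − 23.4/10 = 21.06 dB.
B applies 11.06 dB more gain reduction.

B, by 11.06 dB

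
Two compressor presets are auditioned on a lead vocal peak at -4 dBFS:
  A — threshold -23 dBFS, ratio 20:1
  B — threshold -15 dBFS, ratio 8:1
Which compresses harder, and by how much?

A, by 8.425 dB

A: GR = 19 − 19/20 = 18.05 dB.
B: GR = 11 − 11/8 = 9.625 dB.
A applies 8.425 dB more gain reduction.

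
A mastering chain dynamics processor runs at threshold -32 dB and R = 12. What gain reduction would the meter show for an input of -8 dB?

22 dB

The signal is 24 dB above threshold.
After 12:1 compression the overshoot becomes 24/12 = 2 dB.
GR = overshoot in − overshoot out = 24 − 2 = 22 dB.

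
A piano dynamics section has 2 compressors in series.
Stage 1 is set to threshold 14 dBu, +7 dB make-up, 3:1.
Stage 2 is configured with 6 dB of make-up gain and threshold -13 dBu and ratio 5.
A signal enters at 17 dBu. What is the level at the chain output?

Stage 1: 3 dB above 14 dBu, reduced 3:1 to 1 dB above → 15 dBu; +7 dB make-up → 22 dBu.
Stage 2: 35 dB above -13 dBu, reduced 5:1 to 7 dB above → -6 dBu; +6 dB make-up → 0 dBu.

0 dBu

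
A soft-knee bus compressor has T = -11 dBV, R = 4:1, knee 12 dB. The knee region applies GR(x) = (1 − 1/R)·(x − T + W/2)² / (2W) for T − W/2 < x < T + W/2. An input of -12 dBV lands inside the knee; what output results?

-12.78125 dBV

x − T + W/2 = -12 − (-11) + 6 = 5.
GR = (1 − 1/4) × 5² / 24 = 0.75 × 25 / 24 = 0.78125 dB.
Output = -12 − 0.78125 = -12.78125 dBV.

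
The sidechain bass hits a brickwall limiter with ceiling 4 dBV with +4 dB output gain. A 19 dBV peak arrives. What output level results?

8 dBV

The limiter clamps the peak to its 4 dBV ceiling.
Output gain then adds 4 dB: 4 + 4 = 8 dBV.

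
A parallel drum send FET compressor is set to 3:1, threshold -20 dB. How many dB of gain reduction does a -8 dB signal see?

Overshoot = -8 − (-20) = 12 dB.
After 3:1 compression the overshoot becomes 12/3 = 4 dB.
Gain reduction = 12 − 4 = 8 dB.

8 dB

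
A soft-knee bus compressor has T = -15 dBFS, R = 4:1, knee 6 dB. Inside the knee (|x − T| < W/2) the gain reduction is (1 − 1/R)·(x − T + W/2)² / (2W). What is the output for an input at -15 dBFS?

-15.5625 dBFS

x − T + W/2 = -15 − (-15) + 3 = 3.
GR = (1 − 1/4) × 3² / 12 = 0.75 × 9 / 12 = 0.5625 dB.
Output = -15 − 0.5625 = -15.5625 dBFS.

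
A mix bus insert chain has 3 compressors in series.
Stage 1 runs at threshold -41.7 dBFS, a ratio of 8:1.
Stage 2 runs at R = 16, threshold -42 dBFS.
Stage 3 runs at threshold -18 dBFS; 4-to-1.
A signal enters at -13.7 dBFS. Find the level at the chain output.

-41.7625 dBFS

Stage 1: -13.7 dBFS is 28 dB over -41.7 dBFS; at 8:1 that becomes 3.5 dB over, giving -38.2 dBFS.
Stage 2: -38.2 dBFS is 3.8 dB over -42 dBFS; at 16:1 that becomes 0.2375 dB over, giving -41.7625 dBFS.
Stage 3: -41.7625 dBFS ≤ -18 dBFS, so stage 3 doesn't engage; output -41.7625 dBFS.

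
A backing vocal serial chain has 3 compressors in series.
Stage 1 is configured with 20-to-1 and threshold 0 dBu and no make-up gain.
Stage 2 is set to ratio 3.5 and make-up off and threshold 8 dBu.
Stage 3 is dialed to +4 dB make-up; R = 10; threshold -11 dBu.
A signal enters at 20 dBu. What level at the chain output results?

Stage 1: overshoot 20 dB → 20/20 = 1 dB → 1 dBu.
Stage 2: 1 dBu ≤ 8 dBu, so stage 2 doesn't engage; output 1 dBu.
Stage 3: 1 dBu is 12 dB over -11 dBu; at 10:1 that becomes 1.2 dB over, giving -9.8 dBu; +4 dB make-up → -5.8 dBu.

-5.8 dBu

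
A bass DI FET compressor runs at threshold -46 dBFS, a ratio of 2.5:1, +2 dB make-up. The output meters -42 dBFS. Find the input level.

-41 dBFS

Stripping the +2 dB make-up gives -44 dBFS at the gain stage.
The compressed level sits -44 − (-46) = 2 dB over threshold.
Undo the ratio: input overshoot = 2 × 2.5 = 5 dB, giving input = -41 dBFS.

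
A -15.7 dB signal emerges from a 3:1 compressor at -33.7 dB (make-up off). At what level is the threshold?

-42.7 dB

Gain reduction = -15.7 − (-33.7) = 18 dB; output overshoot = GR / (R − 1) = 18 / 2 = 9 dB.
Threshold = output − output overshoot = -33.7 − 9 = -42.7 dB.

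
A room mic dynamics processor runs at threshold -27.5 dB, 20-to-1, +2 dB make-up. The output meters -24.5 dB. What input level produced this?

-7.5 dB

Stripping the +2 dB make-up gives -26.5 dB at the gain stage.
That's 1 dB above the -27.5 dB threshold.
Input overshoot = R × output overshoot = 20 dB → input = -27.5 + 20 = -7.5 dB.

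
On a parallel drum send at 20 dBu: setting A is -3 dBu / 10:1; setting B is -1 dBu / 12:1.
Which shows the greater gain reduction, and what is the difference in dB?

A: GR = 23 − 23/10 = 20.7 dB.
B: GR = 21 − 21/12 = 19.25 dB.
Difference: 1.45 dB in favour of A.

A, by 1.45 dB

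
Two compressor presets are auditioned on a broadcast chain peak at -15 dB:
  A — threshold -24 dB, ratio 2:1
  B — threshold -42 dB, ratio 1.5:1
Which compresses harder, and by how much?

B, by 4.5 dB

A: GR = 9 − 9/2 = 4.5 dB.
B: GR = 27 − 27/1.5 = 9 dB.
B reduces 4.5 dB more.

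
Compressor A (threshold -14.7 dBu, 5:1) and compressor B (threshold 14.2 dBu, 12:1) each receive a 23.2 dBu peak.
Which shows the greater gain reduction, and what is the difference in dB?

A: GR = 37.9 − 37.9/5 = 30.32 dB.
B: GR = 9 − 9/12 = 8.25 dB.
Difference: 22.07 dB in favour of A.

A, by 22.07 dB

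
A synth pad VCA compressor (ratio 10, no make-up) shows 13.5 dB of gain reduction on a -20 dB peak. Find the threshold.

-35 dB

Input is 15 dB above T (since output overshoot × R = input overshoot: (-33.5 − T)·10 = -20 − T gives T = -35 dB).
Check: -35 + (-20 − (-35))/10 = -35 + 1.5 = -33.5 dB. ✓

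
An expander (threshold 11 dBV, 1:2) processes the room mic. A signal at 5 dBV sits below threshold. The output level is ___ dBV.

-1 dBV

Below threshold, a 1:2 expander applies gain = (2−1)×(T − x) of attenuation.
(2−1) × 6 = 6 dB, so output = 5 − 6 = -1 dBV.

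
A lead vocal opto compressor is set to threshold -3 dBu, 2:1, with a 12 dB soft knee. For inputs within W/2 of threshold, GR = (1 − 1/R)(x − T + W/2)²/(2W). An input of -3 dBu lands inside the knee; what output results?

x − T + W/2 = -3 − (-3) + 6 = 6.
GR = (1 − 1/2) × 6² / 24 = 0.5 × 36 / 24 = 0.75 dB.
Output = -3 − 0.75 = -3.75 dBu.

-3.75 dBu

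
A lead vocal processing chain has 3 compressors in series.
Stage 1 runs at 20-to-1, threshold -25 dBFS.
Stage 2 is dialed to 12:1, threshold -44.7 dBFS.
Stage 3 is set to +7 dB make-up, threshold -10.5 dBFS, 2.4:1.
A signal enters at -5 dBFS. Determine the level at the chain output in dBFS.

Stage 1: 20 dB above -25 dBFS, reduced 20:1 to 1 dB above → -24 dBFS.
Stage 2: 20.7 dB above -44.7 dBFS, reduced 12:1 to 1.725 dB above → -42.975 dBFS.
Stage 3: -42.975 dBFS is at or below the -10.5 dBFS threshold — no compression; make-up brings it to -35.975 dBFS.

-35.975 dBFS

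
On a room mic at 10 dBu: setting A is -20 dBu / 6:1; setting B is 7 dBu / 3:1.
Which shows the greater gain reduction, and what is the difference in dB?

A: GR = 30 − 30/6 = 25 dB.
B: GR = 3 − 3/3 = 2 dB.
Difference: 23 dB in favour of A.

A, by 23 dB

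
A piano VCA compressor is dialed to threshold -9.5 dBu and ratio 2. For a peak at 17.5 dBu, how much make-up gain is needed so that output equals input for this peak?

The peak compresses to -9.5 + 27/2 = 4 dBu.
To reach 17.5 dBu requires 17.5 − 4 = 13.5 dB of make-up.

13.5 dB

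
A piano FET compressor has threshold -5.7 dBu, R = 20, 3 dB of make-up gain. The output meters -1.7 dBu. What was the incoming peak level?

Remove make-up: -1.7 − 3 = -4.7 dBu.
The compressed level sits -4.7 − (-5.7) = 1 dB over threshold.
Before 20:1 compression the overshoot was 1 × 20 = 20 dB, so input = -5.7 + 20 = 14.3 dBu.

14.3 dBu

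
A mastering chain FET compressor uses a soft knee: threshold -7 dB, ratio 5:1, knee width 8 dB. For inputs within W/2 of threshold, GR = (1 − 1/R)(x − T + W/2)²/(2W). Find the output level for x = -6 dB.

-7.25 dB

x − T + W/2 = -6 − (-7) + 4 = 5.
GR = (1 − 1/5) × 5² / 16 = 0.8 × 25 / 16 = 1.25 dB.
Output = -6 − 1.25 = -7.25 dB.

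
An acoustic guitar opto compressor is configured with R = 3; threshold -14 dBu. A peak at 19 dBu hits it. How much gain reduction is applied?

22 dB

The signal is 33 dB above threshold.
After 3:1 compression the overshoot becomes 33/3 = 11 dB.
Gain reduction = 33 − 11 = 22 dB.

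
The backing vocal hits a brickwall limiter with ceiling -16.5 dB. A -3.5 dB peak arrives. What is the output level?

At ∞:1, everything above -16.5 dB is held at the ceiling.

-16.5 dB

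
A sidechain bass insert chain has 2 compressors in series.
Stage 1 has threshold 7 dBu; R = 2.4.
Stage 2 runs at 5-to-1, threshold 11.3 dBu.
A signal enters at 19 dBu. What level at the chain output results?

Stage 1: 12 dB above 7 dBu, reduced 2.4:1 to 5 dB above → 12 dBu.
Stage 2: 0.7 dB above 11.3 dBu, reduced 5:1 to 0.14 dB above → 11.44 dBu.

11.44 dBu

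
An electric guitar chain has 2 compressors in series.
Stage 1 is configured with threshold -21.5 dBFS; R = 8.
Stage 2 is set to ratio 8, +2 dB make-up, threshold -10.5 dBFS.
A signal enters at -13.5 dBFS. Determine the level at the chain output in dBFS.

-18.5 dBFS

Stage 1: 8 dB above -21.5 dBFS, reduced 8:1 to 1 dB above → -20.5 dBFS.
Stage 2: below threshold (-20.5 ≤ -10.5); passes unchanged; make-up brings it to -18.5 dBFS.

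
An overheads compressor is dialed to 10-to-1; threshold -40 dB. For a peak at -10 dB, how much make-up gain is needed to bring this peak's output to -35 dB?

2 dB

Overshoot 30 dB → 30/10 = 3 dB after compression, so the compressed level is -40 + 3 = -37 dB.
Make-up = target − compressed = -35 − (-37) = 2 dB.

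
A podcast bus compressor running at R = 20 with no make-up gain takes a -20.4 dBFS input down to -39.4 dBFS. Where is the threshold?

-40.4 dBFS

Input is 20 dB above T (since output overshoot × R = input overshoot: (-39.4 − T)·20 = -20.4 − T gives T = -40.4 dBFS).
Check: -40.4 + (-20.4 − (-40.4))/20 = -40.4 + 1 = -39.4 dBFS. ✓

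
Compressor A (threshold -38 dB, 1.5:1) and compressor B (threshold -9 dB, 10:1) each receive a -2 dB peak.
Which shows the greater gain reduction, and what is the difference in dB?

A: GR = 36 − 36/1.5 = 12 dB.
B: GR = 7 − 7/10 = 6.3 dB.
A reduces 5.7 dB more.

A, by 5.7 dB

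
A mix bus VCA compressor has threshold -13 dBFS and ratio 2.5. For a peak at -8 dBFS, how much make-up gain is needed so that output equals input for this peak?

Overshoot 5 dB → 5/2.5 = 2 dB after compression, so the compressed level is -13 + 2 = -11 dBFS.
Make-up = target − compressed = -8 − (-11) = 3 dB.

3 dB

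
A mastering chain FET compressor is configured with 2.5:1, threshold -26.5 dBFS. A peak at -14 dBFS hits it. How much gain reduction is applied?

Overshoot = -14 − (-26.5) = 12.5 dB.
After 2.5:1 compression the overshoot becomes 12.5/2.5 = 5 dB.
GR = overshoot in − overshoot out = 12.5 − 5 = 7.5 dB.

7.5 dB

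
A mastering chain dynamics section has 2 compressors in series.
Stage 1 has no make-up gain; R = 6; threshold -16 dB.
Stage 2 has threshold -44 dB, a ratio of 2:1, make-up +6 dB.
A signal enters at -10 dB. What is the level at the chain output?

-23.5 dB

Stage 1: 6 dB above -16 dB, reduced 6:1 to 1 dB above → -15 dB.
Stage 2: 29 dB above -44 dB, reduced 2:1 to 14.5 dB above → -29.5 dB; +6 dB make-up → -23.5 dB.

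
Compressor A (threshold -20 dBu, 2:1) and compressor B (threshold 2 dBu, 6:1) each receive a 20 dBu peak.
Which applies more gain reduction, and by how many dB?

A, by 5 dB

A: 40 dB over, compressed to 20 dB over, so 20 dB of GR.
B: 18 dB over, compressed to 3 dB over, so 15 dB of GR.
A reduces 5 dB more.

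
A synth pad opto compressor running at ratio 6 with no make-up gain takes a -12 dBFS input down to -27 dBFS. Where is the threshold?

-30 dBFS

Let T be the threshold. Output overshoot = (input overshoot)/R, so -27 − T = (-12 − T)/6.
6·(-27 − T) = -12 − T → 5·T = -162 − (-12) = -150.
T = -150/5 = -30 dBFS.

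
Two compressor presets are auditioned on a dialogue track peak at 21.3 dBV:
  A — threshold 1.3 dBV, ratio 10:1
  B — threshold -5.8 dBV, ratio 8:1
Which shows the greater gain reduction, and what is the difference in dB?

A: overshoot 20 dB → output overshoot 2 dB → GR 18 dB.
B: overshoot 27.1 dB → output overshoot 3.3875 dB → GR 23.7125 dB.
B reduces 5.7125 dB more.

B, by 5.7125 dB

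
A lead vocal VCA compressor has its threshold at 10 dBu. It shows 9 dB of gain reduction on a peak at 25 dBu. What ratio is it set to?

2.5:1

Input overshoot = 25 − 10 = 15 dB.
Output overshoot = 15 − 9 = 6 dB.
Ratio = input overshoot / output overshoot = 15 / 6 = 2.5.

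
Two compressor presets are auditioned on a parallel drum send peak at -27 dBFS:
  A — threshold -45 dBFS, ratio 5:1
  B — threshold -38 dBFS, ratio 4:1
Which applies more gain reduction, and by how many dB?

A, by 6.15 dB

A: 18 dB over, compressed to 3.6 dB over, so 14.4 dB of GR.
B: 11 dB over, compressed to 2.75 dB over, so 8.25 dB of GR.
A applies 6.15 dB more gain reduction.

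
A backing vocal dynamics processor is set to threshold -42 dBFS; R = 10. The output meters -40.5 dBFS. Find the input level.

-27 dBFS

The compressed level sits -40.5 − (-42) = 1.5 dB over threshold.
Undo the ratio: input overshoot = 1.5 × 10 = 15 dB, giving input = -27 dBFS.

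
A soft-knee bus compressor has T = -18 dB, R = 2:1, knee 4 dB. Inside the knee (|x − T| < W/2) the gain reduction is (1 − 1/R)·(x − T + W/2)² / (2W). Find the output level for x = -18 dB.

x − T + W/2 = -18 − (-18) + 2 = 2.
GR = (1 − 1/2) × 2² / 8 = 0.5 × 4 / 8 = 0.25 dB.
Output = -18 − 0.25 = -18.25 dB.

-18.25 dB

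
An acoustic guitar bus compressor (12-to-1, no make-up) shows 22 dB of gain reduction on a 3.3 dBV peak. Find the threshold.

-20.7 dBV

Gain reduction = 3.3 − (-18.7) = 22 dB; output overshoot = GR / (R − 1) = 22 / 11 = 2 dB.
Threshold = output − output overshoot = -18.7 − 2 = -20.7 dBV.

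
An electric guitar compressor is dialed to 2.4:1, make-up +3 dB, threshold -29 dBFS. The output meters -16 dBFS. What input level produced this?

Remove make-up: -16 − 3 = -19 dBFS.
That's 10 dB above the -29 dBFS threshold.
Input overshoot = R × output overshoot = 24 dB → input = -29 + 24 = -5 dBFS.

-5 dBFS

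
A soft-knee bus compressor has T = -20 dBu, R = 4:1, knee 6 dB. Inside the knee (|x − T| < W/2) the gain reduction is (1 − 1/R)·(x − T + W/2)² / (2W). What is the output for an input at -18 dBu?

-19.5625 dBu

x − T + W/2 = -18 − (-20) + 3 = 5.
GR = (1 − 1/4) × 5² / 12 = 0.75 × 25 / 12 = 1.5625 dB.
Output = -18 − 1.5625 = -19.5625 dBu.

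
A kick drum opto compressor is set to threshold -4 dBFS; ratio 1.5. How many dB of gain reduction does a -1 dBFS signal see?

The signal is 3 dB above threshold.
After 1.5:1 compression the overshoot becomes 3/1.5 = 2 dB.
GR = overshoot in − overshoot out = 3 − 2 = 1 dB.

1 dB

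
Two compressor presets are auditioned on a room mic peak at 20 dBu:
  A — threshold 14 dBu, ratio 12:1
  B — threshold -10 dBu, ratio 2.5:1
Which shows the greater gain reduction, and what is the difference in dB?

B, by 12.5 dB

A: 6 dB over, compressed to 0.5 dB over, so 5.5 dB of GR.
B: 30 dB over, compressed to 12 dB over, so 18 dB of GR.
B applies 12.5 dB more gain reduction.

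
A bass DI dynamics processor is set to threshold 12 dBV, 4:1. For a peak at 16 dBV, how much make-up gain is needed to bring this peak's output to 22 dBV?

Overshoot 4 dB → 4/4 = 1 dB after compression, so the compressed level is 12 + 1 = 13 dBV.
Make-up = target − compressed = 22 − 13 = 9 dB.

9 dB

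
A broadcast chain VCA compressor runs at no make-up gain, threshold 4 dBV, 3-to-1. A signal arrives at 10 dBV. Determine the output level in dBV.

6 dBV

Overshoot: 10 − 4 = 6 dB.
At 3:1 the overshoot is divided by 3, leaving 2 dB above threshold.
That puts the output at 6 dBV.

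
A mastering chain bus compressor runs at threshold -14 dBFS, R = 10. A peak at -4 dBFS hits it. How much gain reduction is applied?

9 dB

Overshoot = -4 − (-14) = 10 dB.
A 10:1 ratio leaves 1 dB of that excess.
Gain reduction = 10 − 1 = 9 dB.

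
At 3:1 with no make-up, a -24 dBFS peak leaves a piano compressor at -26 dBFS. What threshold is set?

Gain reduction = -24 − (-26) = 2 dB; output overshoot = GR / (R − 1) = 2 / 2 = 1 dB.
Threshold = output − output overshoot = -26 − 1 = -27 dBFS.

-27 dBFS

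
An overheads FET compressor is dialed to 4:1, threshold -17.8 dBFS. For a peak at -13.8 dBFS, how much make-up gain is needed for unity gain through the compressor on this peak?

3 dB

The peak compresses to -17.8 + 4/4 = -16.8 dBFS.
To reach -13.8 dBFS requires -13.8 − (-16.8) = 3 dB of make-up.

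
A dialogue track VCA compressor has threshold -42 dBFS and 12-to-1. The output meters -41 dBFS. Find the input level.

-30 dBFS

That's 1 dB above the -42 dBFS threshold.
Input overshoot = R × output overshoot = 12 dB → input = -42 + 12 = -30 dBFS.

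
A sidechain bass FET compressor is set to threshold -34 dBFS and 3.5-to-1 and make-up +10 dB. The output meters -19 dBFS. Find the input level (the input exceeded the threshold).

Remove make-up: -19 − 10 = -29 dBFS.
The compressed level sits -29 − (-34) = 5 dB over threshold.
Undo the ratio: input overshoot = 5 × 3.5 = 17.5 dB, giving input = -16.5 dBFS.

-16.5 dBFS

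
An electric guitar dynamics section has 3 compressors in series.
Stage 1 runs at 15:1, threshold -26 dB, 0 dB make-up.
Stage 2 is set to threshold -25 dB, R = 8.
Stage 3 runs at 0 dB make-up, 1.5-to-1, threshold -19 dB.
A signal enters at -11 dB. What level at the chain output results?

Stage 1: overshoot 15 dB → 15/15 = 1 dB → -25 dB.
Stage 2: -25 dB is at or below the -25 dB threshold — no compression; output -25 dB.
Stage 3: -25 dB ≤ -19 dB, so stage 3 doesn't engage; output -25 dB.

-25 dB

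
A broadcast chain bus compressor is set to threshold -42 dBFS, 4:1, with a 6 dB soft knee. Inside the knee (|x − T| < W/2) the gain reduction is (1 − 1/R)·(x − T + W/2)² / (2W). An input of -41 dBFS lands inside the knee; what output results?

-42 dBFS

x − T + W/2 = -41 − (-42) + 3 = 4.
GR = (1 − 1/4) × 4² / 12 = 0.75 × 16 / 12 = 1 dB.
Output = -41 − 1 = -42 dBFS.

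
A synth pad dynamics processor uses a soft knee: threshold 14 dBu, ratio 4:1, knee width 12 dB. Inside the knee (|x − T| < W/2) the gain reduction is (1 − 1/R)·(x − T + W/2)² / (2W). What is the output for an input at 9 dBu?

x − T + W/2 = 9 − 14 + 6 = 1.
GR = (1 − 1/4) × 1² / 24 = 0.75 × 1 / 24 = 0.03125 dB.
Output = 9 − 0.03125 = 8.96875 dBu.

8.96875 dBu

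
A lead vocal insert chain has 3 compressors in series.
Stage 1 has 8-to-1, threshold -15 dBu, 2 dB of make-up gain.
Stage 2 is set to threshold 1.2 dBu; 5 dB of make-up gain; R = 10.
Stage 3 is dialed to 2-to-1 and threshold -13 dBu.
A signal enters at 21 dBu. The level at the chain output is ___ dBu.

Stage 1: 36 dB above -15 dBu, reduced 8:1 to 4.5 dB above → -10.5 dBu; +2 dB make-up → -8.5 dBu.
Stage 2: below threshold (-8.5 ≤ 1.2); passes unchanged; make-up brings it to -3.5 dBu.
Stage 3: -3.5 dBu is 9.5 dB over -13 dBu; at 2:1 that becomes 4.75 dB over, giving -8.25 dBu.

-8.25 dBu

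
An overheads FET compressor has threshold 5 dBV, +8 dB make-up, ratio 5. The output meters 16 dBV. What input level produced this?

20 dBV

Before make-up, the level was 16 − 8 = 8 dBV.
Post-compression overshoot = 8 − 5 = 3 dB.
Input overshoot = R × output overshoot = 15 dB → input = 5 + 15 = 20 dBV.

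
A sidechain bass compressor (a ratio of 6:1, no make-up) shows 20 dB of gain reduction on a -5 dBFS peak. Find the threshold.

Input is 24 dB above T (since output overshoot × R = input overshoot: (-25 − T)·6 = -5 − T gives T = -29 dBFS).
Check: -29 + (-5 − (-29))/6 = -29 + 4 = -25 dBFS. ✓

-29 dBFS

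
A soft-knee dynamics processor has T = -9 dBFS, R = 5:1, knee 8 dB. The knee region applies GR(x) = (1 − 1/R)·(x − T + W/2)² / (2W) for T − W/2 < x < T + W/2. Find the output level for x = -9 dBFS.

x − T + W/2 = -9 − (-9) + 4 = 4.
GR = (1 − 1/5) × 4² / 16 = 0.8 × 16 / 16 = 0.8 dB.
Output = -9 − 0.8 = -9.8 dBFS.

-9.8 dBFS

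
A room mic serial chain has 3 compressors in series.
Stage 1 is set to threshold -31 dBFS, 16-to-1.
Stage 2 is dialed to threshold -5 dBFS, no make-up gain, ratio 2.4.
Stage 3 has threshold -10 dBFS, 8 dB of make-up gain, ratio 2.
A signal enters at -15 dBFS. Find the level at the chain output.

-22 dBFS

Stage 1: 16 dB above -31 dBFS, reduced 16:1 to 1 dB above → -30 dBFS.
Stage 2: below threshold (-30 ≤ -5); passes unchanged; output -30 dBFS.
Stage 3: -30 dBFS is at or below the -10 dBFS threshold — no compression; make-up brings it to -22 dBFS.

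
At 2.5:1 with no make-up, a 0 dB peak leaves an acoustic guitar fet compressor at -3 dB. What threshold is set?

Input is 5 dB above T (since output overshoot × R = input overshoot: (-3 − T)·2.5 = 0 − T gives T = -5 dB).
Check: -5 + (0 − (-5))/2.5 = -5 + 2 = -3 dB. ✓

-5 dB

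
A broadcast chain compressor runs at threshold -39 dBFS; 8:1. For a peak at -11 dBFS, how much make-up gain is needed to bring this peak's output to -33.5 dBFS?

Overshoot 28 dB → 28/8 = 3.5 dB after compression, so the compressed level is -39 + 3.5 = -35.5 dBFS.
Make-up = target − compressed = -33.5 − (-35.5) = 2 dB.

2 dB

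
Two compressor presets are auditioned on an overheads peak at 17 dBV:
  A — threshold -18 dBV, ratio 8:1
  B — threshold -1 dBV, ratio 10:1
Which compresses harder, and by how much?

A, by 14.425 dB

A: GR = 35 − 35/8 = 30.625 dB.
B: GR = 18 − 18/10 = 16.2 dB.
A applies 14.425 dB more gain reduction.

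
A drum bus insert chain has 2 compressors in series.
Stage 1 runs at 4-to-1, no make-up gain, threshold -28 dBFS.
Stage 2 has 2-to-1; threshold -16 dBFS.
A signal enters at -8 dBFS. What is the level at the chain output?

-23 dBFS

Stage 1: overshoot 20 dB → 20/4 = 5 dB → -23 dBFS.
Stage 2: -23 dBFS is at or below the -16 dBFS threshold — no compression; output -23 dBFS.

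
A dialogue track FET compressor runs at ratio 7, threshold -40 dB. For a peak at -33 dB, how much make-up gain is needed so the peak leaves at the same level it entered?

Without make-up, output = threshold + overshoot/7 = -40 + 1 = -39 dB.
Gap to target: 6 dB.

6 dB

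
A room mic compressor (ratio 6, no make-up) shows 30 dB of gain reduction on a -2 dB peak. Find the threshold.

-38 dB

Input is 36 dB above T (since output overshoot × R = input overshoot: (-32 − T)·6 = -2 − T gives T = -38 dB).
Check: -38 + (-2 − (-38))/6 = -38 + 6 = -32 dB. ✓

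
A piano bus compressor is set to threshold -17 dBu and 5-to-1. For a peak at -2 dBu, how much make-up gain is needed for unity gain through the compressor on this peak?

Without make-up, output = threshold + overshoot/5 = -17 + 3 = -14 dBu.
Gap to target: 12 dB.

12 dB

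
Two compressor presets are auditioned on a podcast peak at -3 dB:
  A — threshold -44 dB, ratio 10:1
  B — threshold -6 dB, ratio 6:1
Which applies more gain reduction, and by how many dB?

A, by 34.4 dB

A: GR = 41 − 41/10 = 36.9 dB.
B: GR = 3 − 3/6 = 2.5 dB.
Difference: 34.4 dB in favour of A.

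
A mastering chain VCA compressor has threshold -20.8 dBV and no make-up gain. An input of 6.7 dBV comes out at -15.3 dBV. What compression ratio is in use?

Input overshoot = 6.7 − (-20.8) = 27.5 dB; output overshoot = -15.3 − (-20.8) = 5.5 dB.
Ratio = 27.5 / 5.5 = 5.

5:1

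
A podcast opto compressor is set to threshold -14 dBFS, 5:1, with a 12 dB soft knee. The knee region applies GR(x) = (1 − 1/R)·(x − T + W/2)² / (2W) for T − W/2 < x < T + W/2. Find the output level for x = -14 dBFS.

x − T + W/2 = -14 − (-14) + 6 = 6.
GR = (1 − 1/5) × 6² / 24 = 0.8 × 36 / 24 = 1.2 dB.
Output = -14 − 1.2 = -15.2 dBFS.

-15.2 dBFS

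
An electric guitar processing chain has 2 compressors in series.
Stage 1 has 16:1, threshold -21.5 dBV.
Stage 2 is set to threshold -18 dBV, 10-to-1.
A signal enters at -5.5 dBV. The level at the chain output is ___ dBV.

-20.5 dBV

Stage 1: -5.5 dBV is 16 dB over -21.5 dBV; at 16:1 that becomes 1 dB over, giving -20.5 dBV.
Stage 2: -20.5 dBV ≤ -18 dBV, so stage 2 doesn't engage; output -20.5 dBV.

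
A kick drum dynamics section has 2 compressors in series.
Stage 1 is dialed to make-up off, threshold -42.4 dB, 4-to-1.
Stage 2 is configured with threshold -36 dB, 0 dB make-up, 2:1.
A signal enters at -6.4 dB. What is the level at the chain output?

Stage 1: -6.4 dB is 36 dB over -42.4 dB; at 4:1 that becomes 9 dB over, giving -33.4 dB.
Stage 2: 2.6 dB above -36 dB, reduced 2:1 to 1.3 dB above → -34.7 dB.

-34.7 dB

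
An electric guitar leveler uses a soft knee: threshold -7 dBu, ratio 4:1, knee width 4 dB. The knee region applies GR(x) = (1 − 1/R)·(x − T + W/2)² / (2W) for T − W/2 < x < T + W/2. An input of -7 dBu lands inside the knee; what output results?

x − T + W/2 = -7 − (-7) + 2 = 2.
GR = (1 − 1/4) × 2² / 8 = 0.75 × 4 / 8 = 0.375 dB.
Output = -7 − 0.375 = -7.375 dBu.

-7.375 dBu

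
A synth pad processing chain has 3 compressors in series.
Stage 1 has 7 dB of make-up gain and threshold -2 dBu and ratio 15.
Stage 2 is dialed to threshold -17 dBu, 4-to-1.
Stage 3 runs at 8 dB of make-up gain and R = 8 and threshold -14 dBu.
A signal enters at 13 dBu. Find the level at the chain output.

Stage 1: overshoot 15 dB → 15/15 = 1 dB → -1 dBu; +7 dB make-up → 6 dBu.
Stage 2: 23 dB above -17 dBu, reduced 4:1 to 5.75 dB above → -11.25 dBu.
Stage 3: overshoot 2.75 dB → 2.75/8 = 0.34375 dB → -13.65625 dBu; +8 dB make-up → -5.65625 dBu.

-5.65625 dBu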